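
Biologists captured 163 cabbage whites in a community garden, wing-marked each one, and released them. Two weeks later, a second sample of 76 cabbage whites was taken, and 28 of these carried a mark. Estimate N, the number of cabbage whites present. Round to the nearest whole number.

If marked individuals mix randomly, R/C ≈ M/N, giving N ≈ M·C/R.
N = (163 × 76) / 28 = 12388 / 28 ≈ 442.4 → 442

N ≈ 442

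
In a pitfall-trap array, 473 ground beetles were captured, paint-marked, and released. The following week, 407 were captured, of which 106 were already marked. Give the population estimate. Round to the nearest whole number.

N ≈ 1816

N = (473 × 407) / 106 = 192511 / 106 ≈ 1816.1 → 1816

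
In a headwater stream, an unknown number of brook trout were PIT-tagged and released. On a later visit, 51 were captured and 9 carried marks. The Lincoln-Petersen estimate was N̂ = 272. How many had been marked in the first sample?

M = 48

From N = M·C/R: M = N·R / C = 272·9 / 51 = 2448 / 51 = 48.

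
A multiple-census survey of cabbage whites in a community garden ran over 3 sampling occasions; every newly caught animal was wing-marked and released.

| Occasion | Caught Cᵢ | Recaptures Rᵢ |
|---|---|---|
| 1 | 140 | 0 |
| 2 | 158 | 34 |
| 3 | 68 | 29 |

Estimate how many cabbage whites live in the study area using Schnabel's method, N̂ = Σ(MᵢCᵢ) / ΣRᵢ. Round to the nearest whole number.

Marked at large before each occasion: Mᵢ = Σⱼ<ᵢ (Cⱼ − Rⱼ) → M1=0, M2=140, M3=264
Σ MᵢCᵢ = 0·140 + 140·158 + 264·68 = 0 + 22120 + 17952 = 40072
Σ Rᵢ = 0 + 34 + 29 = 63
N̂ = 40072 / 63 ≈ 636.1 → 636

N ≈ 636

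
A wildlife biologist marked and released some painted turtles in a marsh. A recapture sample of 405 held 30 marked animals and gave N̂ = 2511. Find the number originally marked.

M = 186

From N = M·C/R: M = N·R / C = 2511·30 / 405 = 75330 / 405 = 186.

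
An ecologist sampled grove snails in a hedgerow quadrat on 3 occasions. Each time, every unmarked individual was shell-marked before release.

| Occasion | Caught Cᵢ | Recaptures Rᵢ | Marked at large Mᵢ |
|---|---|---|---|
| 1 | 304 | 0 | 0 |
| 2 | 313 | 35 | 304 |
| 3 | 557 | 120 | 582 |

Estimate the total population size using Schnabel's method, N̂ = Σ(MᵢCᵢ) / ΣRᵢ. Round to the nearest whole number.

N ≈ 2705

Σ MᵢCᵢ = 0·304 + 304·313 + 582·557 = 0 + 95152 + 324174 = 419326
Σ Rᵢ = 0 + 35 + 120 = 155
N̂ = 419326 / 155 ≈ 2705.3 → 2705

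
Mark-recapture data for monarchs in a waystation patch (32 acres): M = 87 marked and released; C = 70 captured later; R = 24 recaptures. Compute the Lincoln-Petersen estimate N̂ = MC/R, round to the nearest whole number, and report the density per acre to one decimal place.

N̂ = 87·70/24 = 6090/24 ≈ 253.8 → 254
Density = N̂ / area = 254 / 32 ≈ 7.94 → 7.9 per acre

density ≈ 7.9 monarchs per acre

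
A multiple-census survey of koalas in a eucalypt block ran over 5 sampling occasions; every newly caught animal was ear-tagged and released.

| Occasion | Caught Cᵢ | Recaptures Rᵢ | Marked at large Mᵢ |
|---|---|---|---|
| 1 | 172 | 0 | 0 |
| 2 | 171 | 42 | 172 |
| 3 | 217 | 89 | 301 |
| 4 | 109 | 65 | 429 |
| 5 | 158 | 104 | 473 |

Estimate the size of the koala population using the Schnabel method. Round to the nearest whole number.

Σ MᵢCᵢ = 0·172 + 172·171 + 301·217 + 429·109 + 473·158 = 0 + 29412 + 65317 + 46761 + 74734 = 216224
Σ Rᵢ = 0 + 42 + 89 + 65 + 104 = 300
N̂ = 216224 / 300 ≈ 720.7 → 721

N ≈ 721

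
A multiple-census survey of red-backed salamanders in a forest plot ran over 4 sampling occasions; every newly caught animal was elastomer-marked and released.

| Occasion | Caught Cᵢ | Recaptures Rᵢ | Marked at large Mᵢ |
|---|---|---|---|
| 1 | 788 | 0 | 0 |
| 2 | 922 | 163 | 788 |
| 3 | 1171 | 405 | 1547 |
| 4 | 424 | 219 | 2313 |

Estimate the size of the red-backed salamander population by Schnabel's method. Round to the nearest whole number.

N ≈ 4471

Σ MᵢCᵢ = 0·788 + 788·922 + 1547·1171 + 2313·424 = 0 + 726536 + 1811537 + 980712 = 3518785
Σ Rᵢ = 0 + 163 + 405 + 219 = 787
N̂ = 3518785 / 787 ≈ 4471.1 → 4471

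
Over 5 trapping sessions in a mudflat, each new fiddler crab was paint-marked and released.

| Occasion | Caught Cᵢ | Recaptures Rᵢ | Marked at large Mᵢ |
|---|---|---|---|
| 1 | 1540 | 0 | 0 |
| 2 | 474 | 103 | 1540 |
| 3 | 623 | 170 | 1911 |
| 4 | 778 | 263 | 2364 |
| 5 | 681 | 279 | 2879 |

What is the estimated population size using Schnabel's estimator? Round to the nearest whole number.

Σ MᵢCᵢ = 0·1540 + 1540·474 + 1911·623 + 2364·778 + 2879·681 = 0 + 729960 + 1190553 + 1839192 + 1960599 = 5720304
Σ Rᵢ = 0 + 103 + 170 + 263 + 279 = 815
N̂ = 5720304 / 815 ≈ 7018.8 → 7019

N ≈ 7019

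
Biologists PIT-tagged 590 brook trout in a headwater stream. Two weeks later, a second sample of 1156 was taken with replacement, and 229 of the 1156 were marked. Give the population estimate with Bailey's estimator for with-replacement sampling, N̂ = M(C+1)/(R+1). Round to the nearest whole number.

N ≈ 2968

N̂ = 590·(1156+1)/(229+1) = 590·1157/230 = 682630/230 ≈ 2968.0 → 2968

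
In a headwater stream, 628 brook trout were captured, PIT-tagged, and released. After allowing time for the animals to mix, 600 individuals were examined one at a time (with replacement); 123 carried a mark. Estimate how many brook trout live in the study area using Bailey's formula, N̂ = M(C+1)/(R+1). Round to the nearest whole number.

N̂ = 628·(600+1)/(123+1) = 628·601/124 = 377428/124 ≈ 3043.8 → 3044

N ≈ 3044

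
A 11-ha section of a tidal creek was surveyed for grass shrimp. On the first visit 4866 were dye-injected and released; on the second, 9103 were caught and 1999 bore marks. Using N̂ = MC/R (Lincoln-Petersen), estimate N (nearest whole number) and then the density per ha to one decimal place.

density ≈ 2014.5 grass shrimp per ha

N̂ = 4866·9103/1999 = 44295198/1999 ≈ 22158.7 → 22159
Density = N̂ / area = 22159 / 11 ≈ 2014.45 → 2014.5 per ha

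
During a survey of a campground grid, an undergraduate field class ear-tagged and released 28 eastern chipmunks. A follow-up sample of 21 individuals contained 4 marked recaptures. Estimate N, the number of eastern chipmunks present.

N = (28 × 21) / 4 = 588 / 4 = 147

N = 147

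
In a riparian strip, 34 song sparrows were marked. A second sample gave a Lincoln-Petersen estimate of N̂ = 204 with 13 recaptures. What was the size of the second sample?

From N = M·C/R: C = N·R / M = 204·13 / 34 = 2652 / 34 = 78.

C = 78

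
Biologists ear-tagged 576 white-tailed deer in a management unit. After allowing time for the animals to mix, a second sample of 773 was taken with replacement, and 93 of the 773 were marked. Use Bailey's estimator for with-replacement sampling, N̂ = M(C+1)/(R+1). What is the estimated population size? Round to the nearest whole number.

N̂ = 576·(773+1)/(93+1) = 576·774/94 = 445824/94 ≈ 4742.8 → 4743

N ≈ 4743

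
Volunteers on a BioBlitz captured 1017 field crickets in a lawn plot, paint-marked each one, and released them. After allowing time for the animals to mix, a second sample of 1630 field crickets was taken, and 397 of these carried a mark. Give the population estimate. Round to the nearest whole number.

If marked individuals mix randomly, R/C ≈ M/N, giving N ≈ M·C/R.
N = (1017 × 1630) / 397 = 1657710 / 397 ≈ 4175.6 → 4176

N ≈ 4176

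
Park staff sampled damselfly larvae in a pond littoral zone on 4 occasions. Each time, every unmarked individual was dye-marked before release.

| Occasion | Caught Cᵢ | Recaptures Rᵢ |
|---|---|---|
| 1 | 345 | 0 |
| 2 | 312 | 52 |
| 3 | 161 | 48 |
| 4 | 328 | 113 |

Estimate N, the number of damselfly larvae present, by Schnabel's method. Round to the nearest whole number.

N ≈ 2068

Marked at large before each occasion: Mᵢ = Σⱼ<ᵢ (Cⱼ − Rⱼ) → M1=0, M2=345, M3=605, M4=718
Σ MᵢCᵢ = 0·345 + 345·312 + 605·161 + 718·328 = 0 + 107640 + 97405 + 235504 = 440549
Σ Rᵢ = 0 + 52 + 48 + 113 = 213
N̂ = 440549 / 213 ≈ 2068.3 → 2068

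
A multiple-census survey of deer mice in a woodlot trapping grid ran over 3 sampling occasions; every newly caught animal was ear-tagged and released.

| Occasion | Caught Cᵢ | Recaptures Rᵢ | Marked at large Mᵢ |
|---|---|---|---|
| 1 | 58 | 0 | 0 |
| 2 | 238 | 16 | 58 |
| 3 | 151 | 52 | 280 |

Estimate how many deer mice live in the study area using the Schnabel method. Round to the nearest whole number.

Σ MᵢCᵢ = 0·58 + 58·238 + 280·151 = 0 + 13804 + 42280 = 56084
Σ Rᵢ = 0 + 16 + 52 = 68
N̂ = 56084 / 68 ≈ 824.8 → 825

N ≈ 825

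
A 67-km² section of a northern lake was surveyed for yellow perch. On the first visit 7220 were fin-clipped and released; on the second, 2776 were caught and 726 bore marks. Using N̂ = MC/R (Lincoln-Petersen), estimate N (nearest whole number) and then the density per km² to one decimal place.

N̂ = 7220·2776/726 = 20042720/726 ≈ 27607.1 → 27607
Density = N̂ / area = 27607 / 67 ≈ 412.04 → 412.0 per km²

density ≈ 412.0 yellow perch per km²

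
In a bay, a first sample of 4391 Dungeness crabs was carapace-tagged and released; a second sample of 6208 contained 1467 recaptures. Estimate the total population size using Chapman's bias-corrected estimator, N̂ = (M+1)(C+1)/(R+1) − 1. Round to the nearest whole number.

N ≈ 18,575

N̂ = (4391+1)(6208+1)/(1467+1) − 1 = 4392·6209/1468 − 1
= 27269928/1468 − 1 ≈ 18576.2 − 1 ≈ 18575.2 → 18575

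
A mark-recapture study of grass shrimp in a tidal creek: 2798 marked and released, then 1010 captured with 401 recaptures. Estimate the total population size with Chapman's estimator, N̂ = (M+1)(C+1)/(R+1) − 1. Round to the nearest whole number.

N ≈ 7038

N̂ = (2798+1)(1010+1)/(401+1) − 1 = 2799·1011/402 − 1
= 2829789/402 − 1 ≈ 7039.3 − 1 ≈ 7038.3 → 7038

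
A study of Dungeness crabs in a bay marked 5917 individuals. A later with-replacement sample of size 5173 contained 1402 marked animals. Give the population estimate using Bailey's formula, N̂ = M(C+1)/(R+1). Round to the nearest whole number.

N ≈ 21,821

N̂ = 5917·(5173+1)/(1402+1) = 5917·5174/1403 = 30614558/1403 ≈ 21820.8 → 21821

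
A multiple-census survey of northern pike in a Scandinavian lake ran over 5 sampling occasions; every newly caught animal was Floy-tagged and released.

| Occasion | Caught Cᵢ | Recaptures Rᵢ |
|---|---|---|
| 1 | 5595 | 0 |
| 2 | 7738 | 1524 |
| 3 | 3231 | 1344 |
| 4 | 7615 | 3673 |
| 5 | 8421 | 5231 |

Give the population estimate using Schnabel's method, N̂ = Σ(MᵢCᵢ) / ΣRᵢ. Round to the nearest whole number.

Marked at large before each occasion: Mᵢ = Σⱼ<ᵢ (Cⱼ − Rⱼ) → M1=0, M2=5595, M3=11809, M4=13696, M5=17638
Σ MᵢCᵢ = 0·5595 + 5595·7738 + 11809·3231 + 13696·7615 + 17638·8421 = 0 + 43294110 + 38154879 + 104295040 + 148529598 = 334273627
Σ Rᵢ = 0 + 1524 + 1344 + 3673 + 5231 = 11772
N̂ = 334273627 / 11772 ≈ 28395.7 → 28396

N ≈ 28,396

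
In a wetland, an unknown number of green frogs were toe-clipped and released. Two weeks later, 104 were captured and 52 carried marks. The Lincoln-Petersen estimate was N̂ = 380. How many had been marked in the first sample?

From N = M·C/R: M = N·R / C = 380·52 / 104 = 19760 / 104 = 190.

M = 190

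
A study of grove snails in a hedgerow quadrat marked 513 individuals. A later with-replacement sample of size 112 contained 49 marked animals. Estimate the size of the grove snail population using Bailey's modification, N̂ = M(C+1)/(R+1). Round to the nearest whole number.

N ≈ 1159

N̂ = 513·(112+1)/(49+1) = 513·113/50 = 57969/50 ≈ 1159.4 → 1159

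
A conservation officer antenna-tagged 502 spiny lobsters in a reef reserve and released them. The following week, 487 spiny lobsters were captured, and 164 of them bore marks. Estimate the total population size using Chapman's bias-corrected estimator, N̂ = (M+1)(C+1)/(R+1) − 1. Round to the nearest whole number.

N̂ = (502+1)(487+1)/(164+1) − 1 = 503·488/165 − 1
= 245464/165 − 1 ≈ 1487.7 − 1 ≈ 1486.7 → 1487

N ≈ 1487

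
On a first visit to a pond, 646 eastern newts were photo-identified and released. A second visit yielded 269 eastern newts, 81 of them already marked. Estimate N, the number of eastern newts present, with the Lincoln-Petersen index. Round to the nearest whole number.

Lincoln-Petersen assumes M/N = R/C, so N = M·C / R.
N = (646 × 269) / 81 = 173774 / 81 ≈ 2145.4 → 2145

N ≈ 2145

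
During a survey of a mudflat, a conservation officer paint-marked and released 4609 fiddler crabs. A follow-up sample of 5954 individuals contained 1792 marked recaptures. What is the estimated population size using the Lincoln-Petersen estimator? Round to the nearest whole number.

N ≈ 15,314

If marked individuals mix randomly, R/C ≈ M/N, giving N ≈ M·C/R.
N = (4609 × 5954) / 1792 = 27441986 / 1792 ≈ 15313.6 → 15314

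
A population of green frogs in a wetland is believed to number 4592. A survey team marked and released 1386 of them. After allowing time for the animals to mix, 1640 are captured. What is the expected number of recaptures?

Expected recaptures E[R] = M·C / N.
E[R] = 1386 × 1640 / 4592 = 2273040 / 4592 = 495

expected recaptures = 495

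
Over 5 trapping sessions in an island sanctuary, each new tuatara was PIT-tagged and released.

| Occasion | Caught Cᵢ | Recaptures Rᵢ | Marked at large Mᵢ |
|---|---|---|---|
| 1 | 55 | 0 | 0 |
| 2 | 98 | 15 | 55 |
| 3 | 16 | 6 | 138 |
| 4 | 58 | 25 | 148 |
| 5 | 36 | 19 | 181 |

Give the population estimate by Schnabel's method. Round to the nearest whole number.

Σ MᵢCᵢ = 0·55 + 55·98 + 138·16 + 148·58 + 181·36 = 0 + 5390 + 2208 + 8584 + 6516 = 22698
Σ Rᵢ = 0 + 15 + 6 + 25 + 19 = 65
N̂ = 22698 / 65 ≈ 349.2 → 349

N ≈ 349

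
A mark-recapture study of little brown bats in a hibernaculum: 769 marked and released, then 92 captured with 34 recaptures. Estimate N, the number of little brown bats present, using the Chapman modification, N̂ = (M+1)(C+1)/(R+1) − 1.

N̂ = (769+1)(92+1)/(34+1) − 1 = 770·93/35 − 1
= 71610/35 − 1 = 2046 − 1 = 2045

N = 2045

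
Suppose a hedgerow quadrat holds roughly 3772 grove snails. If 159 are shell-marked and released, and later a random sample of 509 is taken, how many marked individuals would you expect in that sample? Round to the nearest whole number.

Expected recaptures E[R] = M·C / N.
E[R] = 159 × 509 / 3772 = 80931 / 3772 ≈ 21.46 → 21

expected recaptures ≈ 21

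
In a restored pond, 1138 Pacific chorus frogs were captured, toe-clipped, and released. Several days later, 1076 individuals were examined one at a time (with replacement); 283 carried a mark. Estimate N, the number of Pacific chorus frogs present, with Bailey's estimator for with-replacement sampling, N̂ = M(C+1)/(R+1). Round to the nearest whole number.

N ≈ 4316

N̂ = 1138·(1076+1)/(283+1) = 1138·1077/284 = 1225626/284 ≈ 4315.6 → 4316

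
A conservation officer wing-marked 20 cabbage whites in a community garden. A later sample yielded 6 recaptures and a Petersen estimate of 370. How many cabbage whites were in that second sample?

From N = M·C/R: C = N·R / M = 370·6 / 20 = 2220 / 20 = 111.

C = 111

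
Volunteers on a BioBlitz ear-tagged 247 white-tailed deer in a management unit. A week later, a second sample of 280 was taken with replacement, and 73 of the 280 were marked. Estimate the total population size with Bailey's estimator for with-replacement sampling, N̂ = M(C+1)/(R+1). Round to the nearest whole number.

N̂ = 247·(280+1)/(73+1) = 247·281/74 = 69407/74 ≈ 937.9 → 938

N ≈ 938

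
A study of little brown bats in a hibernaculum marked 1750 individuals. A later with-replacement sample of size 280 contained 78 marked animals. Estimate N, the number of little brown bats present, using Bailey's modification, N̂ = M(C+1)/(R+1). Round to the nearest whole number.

N̂ = 1750·(280+1)/(78+1) = 1750·281/79 = 491750/79 ≈ 6224.7 → 6225

N ≈ 6225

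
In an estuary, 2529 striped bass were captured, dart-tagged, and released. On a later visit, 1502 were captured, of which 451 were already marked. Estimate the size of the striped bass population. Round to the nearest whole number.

N ≈ 8423

The marked fraction in the recapture sample should equal the marked fraction in the population: 451/1502 = 2529/N.
N = (2529 × 1502) / 451 = 3798558 / 451 ≈ 8422.5 → 8423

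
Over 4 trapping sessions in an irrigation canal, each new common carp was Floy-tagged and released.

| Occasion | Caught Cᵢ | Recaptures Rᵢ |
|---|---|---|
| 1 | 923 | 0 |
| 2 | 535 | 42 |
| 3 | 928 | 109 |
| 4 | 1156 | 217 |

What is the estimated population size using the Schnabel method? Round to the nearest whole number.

Marked at large before each occasion: Mᵢ = Σⱼ<ᵢ (Cⱼ − Rⱼ) → M1=0, M2=923, M3=1416, M4=2235
Σ MᵢCᵢ = 0·923 + 923·535 + 1416·928 + 2235·1156 = 0 + 493805 + 1314048 + 2583660 = 4391513
Σ Rᵢ = 0 + 42 + 109 + 217 = 368
N̂ = 4391513 / 368 ≈ 11933.46 → 11933

N ≈ 11,933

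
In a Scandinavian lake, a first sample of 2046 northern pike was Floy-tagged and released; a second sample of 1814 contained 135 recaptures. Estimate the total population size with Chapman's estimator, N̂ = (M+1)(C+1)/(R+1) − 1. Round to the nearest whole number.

N̂ = (2046+1)(1814+1)/(135+1) − 1 = 2047·1815/136 − 1
= 3715305/136 − 1 ≈ 27318.4 − 1 ≈ 27317.4 → 27317

N ≈ 27,317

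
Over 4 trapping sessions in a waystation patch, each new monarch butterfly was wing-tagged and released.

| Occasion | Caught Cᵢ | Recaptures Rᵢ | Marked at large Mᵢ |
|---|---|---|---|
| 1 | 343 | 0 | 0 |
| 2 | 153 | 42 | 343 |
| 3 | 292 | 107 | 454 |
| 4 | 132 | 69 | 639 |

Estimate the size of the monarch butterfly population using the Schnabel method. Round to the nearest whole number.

N ≈ 1236

Σ MᵢCᵢ = 0·343 + 343·153 + 454·292 + 639·132 = 0 + 52479 + 132568 + 84348 = 269395
Σ Rᵢ = 0 + 42 + 107 + 69 = 218
N̂ = 269395 / 218 ≈ 1235.8 → 1236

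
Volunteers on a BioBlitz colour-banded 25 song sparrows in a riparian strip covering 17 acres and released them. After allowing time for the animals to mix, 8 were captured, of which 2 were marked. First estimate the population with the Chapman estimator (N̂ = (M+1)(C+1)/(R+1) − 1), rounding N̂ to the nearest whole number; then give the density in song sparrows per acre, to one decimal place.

N̂ = 26·9/3 − 1 = 234/3 − 1 = 77
Density = N̂ / area = 77 / 17 ≈ 4.53 → 4.5 per acre

density ≈ 4.5 song sparrows per acre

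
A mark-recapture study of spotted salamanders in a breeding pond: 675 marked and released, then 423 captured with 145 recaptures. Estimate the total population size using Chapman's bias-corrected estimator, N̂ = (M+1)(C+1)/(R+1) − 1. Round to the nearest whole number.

N ≈ 1962

N̂ = (675+1)(423+1)/(145+1) − 1 = 676·424/146 − 1
= 286624/146 − 1 ≈ 1963.2 − 1 ≈ 1962.2 → 1962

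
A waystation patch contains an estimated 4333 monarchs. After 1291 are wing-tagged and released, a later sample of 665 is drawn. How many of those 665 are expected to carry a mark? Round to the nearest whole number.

expected recaptures ≈ 198

The marked fraction of the population is 1291/4333, so in a sample of 665 expect C·(M/N) marked.
E[R] = 1291 × 665 / 4333 = 858515 / 4333 ≈ 198.1 → 198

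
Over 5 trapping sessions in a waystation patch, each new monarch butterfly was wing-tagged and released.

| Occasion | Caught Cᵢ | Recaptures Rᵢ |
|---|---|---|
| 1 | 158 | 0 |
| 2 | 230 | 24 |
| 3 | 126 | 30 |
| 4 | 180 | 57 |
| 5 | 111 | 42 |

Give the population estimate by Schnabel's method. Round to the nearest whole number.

Marked at large before each occasion: Mᵢ = Σⱼ<ᵢ (Cⱼ − Rⱼ) → M1=0, M2=158, M3=364, M4=460, M5=583
Σ MᵢCᵢ = 0·158 + 158·230 + 364·126 + 460·180 + 583·111 = 0 + 36340 + 45864 + 82800 + 64713 = 229717
Σ Rᵢ = 0 + 24 + 30 + 57 + 42 = 153
N̂ = 229717 / 153 ≈ 1501.4 → 1501

N ≈ 1501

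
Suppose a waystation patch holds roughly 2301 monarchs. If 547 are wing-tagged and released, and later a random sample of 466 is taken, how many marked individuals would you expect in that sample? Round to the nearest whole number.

expected recaptures ≈ 111

The marked fraction of the population is 547/2301, so in a sample of 466 expect C·(M/N) marked.
E[R] = 547 × 466 / 2301 = 254902 / 2301 ≈ 110.8 → 111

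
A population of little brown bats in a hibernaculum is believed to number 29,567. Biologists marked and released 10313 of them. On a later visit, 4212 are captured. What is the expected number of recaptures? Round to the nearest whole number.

expected recaptures ≈ 1469

The marked fraction of the population is 10313/29567, so in a sample of 4212 expect C·(M/N) marked.
E[R] = 10313 × 4212 / 29567 = 43438356 / 29567 ≈ 1469.1 → 1469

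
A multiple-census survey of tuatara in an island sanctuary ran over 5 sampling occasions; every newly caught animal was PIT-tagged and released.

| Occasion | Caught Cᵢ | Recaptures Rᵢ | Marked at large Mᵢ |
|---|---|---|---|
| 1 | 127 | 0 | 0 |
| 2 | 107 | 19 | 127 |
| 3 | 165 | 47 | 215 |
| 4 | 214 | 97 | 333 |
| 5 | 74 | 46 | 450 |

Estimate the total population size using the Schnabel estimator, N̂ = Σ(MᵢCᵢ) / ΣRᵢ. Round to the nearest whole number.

N ≈ 735

Σ MᵢCᵢ = 0·127 + 127·107 + 215·165 + 333·214 + 450·74 = 0 + 13589 + 35475 + 71262 + 33300 = 153626
Σ Rᵢ = 0 + 19 + 47 + 97 + 46 = 209
N̂ = 153626 / 209 ≈ 735.1 → 735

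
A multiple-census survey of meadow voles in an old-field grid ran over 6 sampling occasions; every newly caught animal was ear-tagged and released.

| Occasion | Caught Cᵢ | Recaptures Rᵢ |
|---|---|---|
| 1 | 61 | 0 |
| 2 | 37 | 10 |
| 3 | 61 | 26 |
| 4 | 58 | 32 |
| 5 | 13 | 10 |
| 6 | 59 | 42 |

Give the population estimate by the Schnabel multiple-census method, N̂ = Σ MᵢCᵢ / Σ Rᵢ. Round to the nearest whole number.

N ≈ 214

Marked at large before each occasion: Mᵢ = Σⱼ<ᵢ (Cⱼ − Rⱼ) → M1=0, M2=61, M3=88, M4=123, M5=149, M6=152
Σ MᵢCᵢ = 0·61 + 61·37 + 88·61 + 123·58 + 149·13 + 152·59 = 0 + 2257 + 5368 + 7134 + 1937 + 8968 = 25664
Σ Rᵢ = 0 + 10 + 26 + 32 + 10 + 42 = 120
N̂ = 25664 / 120 ≈ 213.9 → 214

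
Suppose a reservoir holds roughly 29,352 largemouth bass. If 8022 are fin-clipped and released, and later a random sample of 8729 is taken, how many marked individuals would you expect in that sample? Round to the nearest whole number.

expected recaptures ≈ 2386

Expected recaptures E[R] = M·C / N.
E[R] = 8022 × 8729 / 29352 = 70024038 / 29352 ≈ 2385.7 → 2386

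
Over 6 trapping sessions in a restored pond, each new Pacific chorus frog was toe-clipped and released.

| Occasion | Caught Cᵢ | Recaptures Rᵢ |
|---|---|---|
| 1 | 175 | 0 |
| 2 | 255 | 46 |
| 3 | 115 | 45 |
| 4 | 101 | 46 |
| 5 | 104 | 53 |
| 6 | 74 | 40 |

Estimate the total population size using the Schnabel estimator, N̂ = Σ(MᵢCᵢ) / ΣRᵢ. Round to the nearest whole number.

Marked at large before each occasion: Mᵢ = Σⱼ<ᵢ (Cⱼ − Rⱼ) → M1=0, M2=175, M3=384, M4=454, M5=509, M6=560
Σ MᵢCᵢ = 0·175 + 175·255 + 384·115 + 454·101 + 509·104 + 560·74 = 0 + 44625 + 44160 + 45854 + 52936 + 41440 = 229015
Σ Rᵢ = 0 + 46 + 45 + 46 + 53 + 40 = 230
N̂ = 229015 / 230 ≈ 995.7 → 996

N ≈ 996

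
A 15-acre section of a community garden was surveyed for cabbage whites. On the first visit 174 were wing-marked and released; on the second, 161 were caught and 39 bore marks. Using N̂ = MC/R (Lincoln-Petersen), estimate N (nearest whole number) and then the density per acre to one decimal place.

N̂ = 174·161/39 = 28014/39 ≈ 718.3 → 718
Density = N̂ / area = 718 / 15 ≈ 47.87 → 47.9 per acre

density ≈ 47.9 cabbage whites per acre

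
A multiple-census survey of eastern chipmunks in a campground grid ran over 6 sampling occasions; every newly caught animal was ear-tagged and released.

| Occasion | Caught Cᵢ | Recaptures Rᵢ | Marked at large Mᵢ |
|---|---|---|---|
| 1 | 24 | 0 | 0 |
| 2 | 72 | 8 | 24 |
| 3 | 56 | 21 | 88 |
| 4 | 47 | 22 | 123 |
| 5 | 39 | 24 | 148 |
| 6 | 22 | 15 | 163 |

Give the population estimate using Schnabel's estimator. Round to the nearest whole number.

N ≈ 242

Σ MᵢCᵢ = 0·24 + 24·72 + 88·56 + 123·47 + 148·39 + 163·22 = 0 + 1728 + 4928 + 5781 + 5772 + 3586 = 21795
Σ Rᵢ = 0 + 8 + 21 + 22 + 24 + 15 = 90
N̂ = 21795 / 90 ≈ 242.2 → 242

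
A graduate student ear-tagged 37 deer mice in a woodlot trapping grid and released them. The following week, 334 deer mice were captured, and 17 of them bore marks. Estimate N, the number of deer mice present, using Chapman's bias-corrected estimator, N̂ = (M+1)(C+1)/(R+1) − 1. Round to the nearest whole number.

N ≈ 706

N̂ = (37+1)(334+1)/(17+1) − 1 = 38·335/18 − 1
= 12730/18 − 1 ≈ 707.2 − 1 ≈ 706.2 → 706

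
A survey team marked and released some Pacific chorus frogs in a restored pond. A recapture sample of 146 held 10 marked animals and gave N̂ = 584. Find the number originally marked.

From N = M·C/R: M = N·R / C = 584·10 / 146 = 5840 / 146 = 40.

M = 40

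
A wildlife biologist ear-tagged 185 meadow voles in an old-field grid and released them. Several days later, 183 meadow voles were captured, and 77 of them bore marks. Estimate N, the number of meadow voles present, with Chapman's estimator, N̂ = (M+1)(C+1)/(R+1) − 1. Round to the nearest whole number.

N ≈ 438

N̂ = (185+1)(183+1)/(77+1) − 1 = 186·184/78 − 1
= 34224/78 − 1 ≈ 438.8 − 1 ≈ 437.8 → 438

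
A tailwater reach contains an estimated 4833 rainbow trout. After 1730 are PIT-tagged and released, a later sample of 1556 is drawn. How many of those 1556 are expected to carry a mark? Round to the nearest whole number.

expected recaptures ≈ 557

Expected recaptures E[R] = M·C / N.
E[R] = 1730 × 1556 / 4833 = 2691880 / 4833 ≈ 557.0 → 557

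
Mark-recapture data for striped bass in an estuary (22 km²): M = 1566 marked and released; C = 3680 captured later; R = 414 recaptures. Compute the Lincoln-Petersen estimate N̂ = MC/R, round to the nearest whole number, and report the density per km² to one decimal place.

density ≈ 632.7 striped bass per km²

N̂ = 1566·3680/414 = 5762880/414 = 13920
Density = N̂ / area = 13920 / 22 ≈ 632.73 → 632.7 per km²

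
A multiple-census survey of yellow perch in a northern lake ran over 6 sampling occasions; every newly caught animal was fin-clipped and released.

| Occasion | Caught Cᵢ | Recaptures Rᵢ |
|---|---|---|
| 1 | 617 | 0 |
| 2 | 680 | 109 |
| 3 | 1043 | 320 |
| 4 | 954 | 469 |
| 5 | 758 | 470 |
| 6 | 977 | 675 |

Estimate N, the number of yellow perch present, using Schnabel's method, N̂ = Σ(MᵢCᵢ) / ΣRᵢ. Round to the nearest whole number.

N ≈ 3877

Marked at large before each occasion: Mᵢ = Σⱼ<ᵢ (Cⱼ − Rⱼ) → M1=0, M2=617, M3=1188, M4=1911, M5=2396, M6=2684
Σ MᵢCᵢ = 0·617 + 617·680 + 1188·1043 + 1911·954 + 2396·758 + 2684·977 = 0 + 419560 + 1239084 + 1823094 + 1816168 + 2622268 = 7920174
Σ Rᵢ = 0 + 109 + 320 + 469 + 470 + 675 = 2043
N̂ = 7920174 / 2043 ≈ 3876.7 → 3877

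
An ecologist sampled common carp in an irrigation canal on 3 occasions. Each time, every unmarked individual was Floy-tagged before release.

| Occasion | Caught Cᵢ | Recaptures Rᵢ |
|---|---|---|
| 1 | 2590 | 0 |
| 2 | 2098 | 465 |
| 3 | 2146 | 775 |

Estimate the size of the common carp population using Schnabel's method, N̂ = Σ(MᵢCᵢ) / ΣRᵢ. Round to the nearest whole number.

Marked at large before each occasion: Mᵢ = Σⱼ<ᵢ (Cⱼ − Rⱼ) → M1=0, M2=2590, M3=4223
Σ MᵢCᵢ = 0·2590 + 2590·2098 + 4223·2146 = 0 + 5433820 + 9062558 = 14496378
Σ Rᵢ = 0 + 465 + 775 = 1240
N̂ = 14496378 / 1240 ≈ 11690.6 → 11691

N ≈ 11,691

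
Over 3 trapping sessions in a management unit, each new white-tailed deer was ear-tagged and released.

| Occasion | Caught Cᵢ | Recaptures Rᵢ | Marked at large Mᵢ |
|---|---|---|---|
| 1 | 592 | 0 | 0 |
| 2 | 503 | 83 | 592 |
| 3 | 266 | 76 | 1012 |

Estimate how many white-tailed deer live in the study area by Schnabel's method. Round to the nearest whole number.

N ≈ 3566

Σ MᵢCᵢ = 0·592 + 592·503 + 1012·266 = 0 + 297776 + 269192 = 566968
Σ Rᵢ = 0 + 83 + 76 = 159
N̂ = 566968 / 159 ≈ 3565.8 → 3566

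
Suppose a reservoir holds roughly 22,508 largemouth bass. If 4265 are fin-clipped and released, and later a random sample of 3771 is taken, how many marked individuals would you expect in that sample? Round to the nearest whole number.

The marked fraction of the population is 4265/22508, so in a sample of 3771 expect C·(M/N) marked.
E[R] = 4265 × 3771 / 22508 = 16083315 / 22508 ≈ 714.6 → 715

expected recaptures ≈ 715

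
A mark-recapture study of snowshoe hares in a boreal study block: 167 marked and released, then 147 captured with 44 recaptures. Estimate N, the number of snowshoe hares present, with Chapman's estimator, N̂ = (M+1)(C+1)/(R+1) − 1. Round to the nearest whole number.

N ≈ 552

N̂ = (167+1)(147+1)/(44+1) − 1 = 168·148/45 − 1
= 24864/45 − 1 ≈ 552.5 − 1 ≈ 551.5 → 552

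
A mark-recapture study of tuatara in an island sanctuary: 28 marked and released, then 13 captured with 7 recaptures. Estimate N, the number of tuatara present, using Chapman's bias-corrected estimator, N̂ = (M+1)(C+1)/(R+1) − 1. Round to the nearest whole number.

N ≈ 50

N̂ = (28+1)(13+1)/(7+1) − 1 = 29·14/8 − 1
= 406/8 − 1 ≈ 50.8 − 1 ≈ 49.8 → 50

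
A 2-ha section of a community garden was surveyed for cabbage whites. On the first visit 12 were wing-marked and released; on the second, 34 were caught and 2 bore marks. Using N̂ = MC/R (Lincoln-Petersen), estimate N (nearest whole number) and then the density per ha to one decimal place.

density ≈ 102.0 cabbage whites per ha

N̂ = 12·34/2 = 408/2 = 204
Density = N̂ / area = 204 / 2 = 102.0 per ha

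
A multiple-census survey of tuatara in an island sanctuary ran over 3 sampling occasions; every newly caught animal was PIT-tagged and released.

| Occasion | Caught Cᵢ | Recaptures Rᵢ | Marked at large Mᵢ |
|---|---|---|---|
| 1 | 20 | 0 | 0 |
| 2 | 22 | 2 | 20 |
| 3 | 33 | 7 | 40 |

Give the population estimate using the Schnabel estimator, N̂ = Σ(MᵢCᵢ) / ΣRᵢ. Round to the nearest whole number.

Σ MᵢCᵢ = 0·20 + 20·22 + 40·33 = 0 + 440 + 1320 = 1760
Σ Rᵢ = 0 + 2 + 7 = 9
N̂ = 1760 / 9 ≈ 195.6 → 196

N ≈ 196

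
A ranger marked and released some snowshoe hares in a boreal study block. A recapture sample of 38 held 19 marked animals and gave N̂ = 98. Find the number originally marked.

From N = M·C/R: M = N·R / C = 98·19 / 38 = 1862 / 38 = 49.

M = 49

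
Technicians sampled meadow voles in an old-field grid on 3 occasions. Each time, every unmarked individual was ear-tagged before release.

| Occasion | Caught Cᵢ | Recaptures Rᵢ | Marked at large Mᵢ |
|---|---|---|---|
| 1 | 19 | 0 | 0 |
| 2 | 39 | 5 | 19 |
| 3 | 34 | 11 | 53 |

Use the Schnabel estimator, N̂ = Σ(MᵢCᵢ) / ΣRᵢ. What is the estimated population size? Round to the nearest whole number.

Σ MᵢCᵢ = 0·19 + 19·39 + 53·34 = 0 + 741 + 1802 = 2543
Σ Rᵢ = 0 + 5 + 11 = 16
N̂ = 2543 / 16 ≈ 158.9 → 159

N ≈ 159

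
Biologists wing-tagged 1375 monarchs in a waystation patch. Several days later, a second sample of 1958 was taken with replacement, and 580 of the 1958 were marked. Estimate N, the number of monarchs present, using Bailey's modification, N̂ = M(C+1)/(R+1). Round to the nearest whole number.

N̂ = 1375·(1958+1)/(580+1) = 1375·1959/581 = 2693625/581 ≈ 4636.2 → 4636

N ≈ 4636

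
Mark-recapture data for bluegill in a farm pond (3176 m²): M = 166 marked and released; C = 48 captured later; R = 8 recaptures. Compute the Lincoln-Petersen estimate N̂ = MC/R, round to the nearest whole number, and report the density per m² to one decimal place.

N̂ = 166·48/8 = 7968/8 = 996
Density = N̂ / area = 996 / 3176 ≈ 0.31 → 0.3 per m²

density ≈ 0.3 bluegill per m²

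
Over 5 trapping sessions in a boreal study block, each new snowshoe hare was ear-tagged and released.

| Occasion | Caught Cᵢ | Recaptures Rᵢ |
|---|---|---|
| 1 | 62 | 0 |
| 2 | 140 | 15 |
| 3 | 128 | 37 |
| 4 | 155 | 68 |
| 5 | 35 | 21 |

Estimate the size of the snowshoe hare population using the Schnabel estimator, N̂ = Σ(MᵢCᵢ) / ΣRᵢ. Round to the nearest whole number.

N ≈ 628

Marked at large before each occasion: Mᵢ = Σⱼ<ᵢ (Cⱼ − Rⱼ) → M1=0, M2=62, M3=187, M4=278, M5=365
Σ MᵢCᵢ = 0·62 + 62·140 + 187·128 + 278·155 + 365·35 = 0 + 8680 + 23936 + 43090 + 12775 = 88481
Σ Rᵢ = 0 + 15 + 37 + 68 + 21 = 141
N̂ = 88481 / 141 ≈ 627.5 → 628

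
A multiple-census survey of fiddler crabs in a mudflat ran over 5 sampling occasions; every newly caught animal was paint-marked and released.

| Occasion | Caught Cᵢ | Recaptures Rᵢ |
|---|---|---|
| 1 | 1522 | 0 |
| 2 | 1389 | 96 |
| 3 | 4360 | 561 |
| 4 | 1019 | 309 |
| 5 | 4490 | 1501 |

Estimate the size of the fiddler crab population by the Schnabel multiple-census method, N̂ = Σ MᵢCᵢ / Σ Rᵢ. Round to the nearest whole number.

Marked at large before each occasion: Mᵢ = Σⱼ<ᵢ (Cⱼ − Rⱼ) → M1=0, M2=1522, M3=2815, M4=6614, M5=7324
Σ MᵢCᵢ = 0·1522 + 1522·1389 + 2815·4360 + 6614·1019 + 7324·4490 = 0 + 2114058 + 12273400 + 6739666 + 32884760 = 54011884
Σ Rᵢ = 0 + 96 + 561 + 309 + 1501 = 2467
N̂ = 54011884 / 2467 ≈ 21893.8 → 21894

N ≈ 21,894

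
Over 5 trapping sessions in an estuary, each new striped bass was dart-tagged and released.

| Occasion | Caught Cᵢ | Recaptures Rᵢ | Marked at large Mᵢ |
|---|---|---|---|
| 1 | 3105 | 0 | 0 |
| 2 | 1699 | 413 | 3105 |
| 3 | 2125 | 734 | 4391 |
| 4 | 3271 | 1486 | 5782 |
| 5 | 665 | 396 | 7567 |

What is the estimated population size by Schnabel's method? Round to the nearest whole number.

N ≈ 12,727

Σ MᵢCᵢ = 0·3105 + 3105·1699 + 4391·2125 + 5782·3271 + 7567·665 = 0 + 5275395 + 9330875 + 18912922 + 5032055 = 38551247
Σ Rᵢ = 0 + 413 + 734 + 1486 + 396 = 3029
N̂ = 38551247 / 3029 ≈ 12727.4 → 12727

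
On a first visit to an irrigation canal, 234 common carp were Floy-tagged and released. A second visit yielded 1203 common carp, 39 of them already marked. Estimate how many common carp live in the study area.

N = 7218

N = (234 × 1203) / 39 = 281502 / 39 = 7218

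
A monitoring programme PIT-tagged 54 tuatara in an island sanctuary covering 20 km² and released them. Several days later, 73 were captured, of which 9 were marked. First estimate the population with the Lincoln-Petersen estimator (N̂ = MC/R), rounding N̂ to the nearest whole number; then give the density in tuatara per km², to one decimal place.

density ≈ 21.9 tuatara per km²

N̂ = 54·73/9 = 3942/9 = 438
Density = N̂ / area = 438 / 20 ≈ 21.90 → 21.9 per km²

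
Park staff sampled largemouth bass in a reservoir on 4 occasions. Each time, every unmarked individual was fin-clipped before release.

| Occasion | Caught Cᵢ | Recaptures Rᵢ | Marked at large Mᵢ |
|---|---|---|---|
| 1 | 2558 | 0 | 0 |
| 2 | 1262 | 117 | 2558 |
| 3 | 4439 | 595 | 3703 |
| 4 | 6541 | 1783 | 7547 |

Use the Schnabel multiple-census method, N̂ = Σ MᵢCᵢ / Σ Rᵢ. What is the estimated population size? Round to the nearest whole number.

N ≈ 27,668

Σ MᵢCᵢ = 0·2558 + 2558·1262 + 3703·4439 + 7547·6541 = 0 + 3228196 + 16437617 + 49364927 = 69030740
Σ Rᵢ = 0 + 117 + 595 + 1783 = 2495
N̂ = 69030740 / 2495 ≈ 27667.6 → 27668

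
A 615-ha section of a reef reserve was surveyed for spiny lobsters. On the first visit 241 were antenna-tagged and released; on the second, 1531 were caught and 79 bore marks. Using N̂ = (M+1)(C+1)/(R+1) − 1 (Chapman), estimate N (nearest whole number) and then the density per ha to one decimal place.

N̂ = 242·1532/80 − 1 = 370744/80 − 1 ≈ 4633.3 → 4633
Density = N̂ / area = 4633 / 615 ≈ 7.53 → 7.5 per ha

density ≈ 7.5 spiny lobsters per ha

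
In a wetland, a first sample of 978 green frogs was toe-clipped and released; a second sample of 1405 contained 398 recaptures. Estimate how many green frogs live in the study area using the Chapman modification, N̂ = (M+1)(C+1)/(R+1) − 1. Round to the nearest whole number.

N̂ = (978+1)(1405+1)/(398+1) − 1 = 979·1406/399 − 1
= 1376474/399 − 1 ≈ 3449.8 − 1 ≈ 3448.8 → 3449

N ≈ 3449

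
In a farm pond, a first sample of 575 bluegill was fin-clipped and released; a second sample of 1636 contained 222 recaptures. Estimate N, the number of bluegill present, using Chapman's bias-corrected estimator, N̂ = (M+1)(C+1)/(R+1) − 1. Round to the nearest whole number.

N ≈ 4227

N̂ = (575+1)(1636+1)/(222+1) − 1 = 576·1637/223 − 1
= 942912/223 − 1 ≈ 4228.3 − 1 ≈ 4227.3 → 4227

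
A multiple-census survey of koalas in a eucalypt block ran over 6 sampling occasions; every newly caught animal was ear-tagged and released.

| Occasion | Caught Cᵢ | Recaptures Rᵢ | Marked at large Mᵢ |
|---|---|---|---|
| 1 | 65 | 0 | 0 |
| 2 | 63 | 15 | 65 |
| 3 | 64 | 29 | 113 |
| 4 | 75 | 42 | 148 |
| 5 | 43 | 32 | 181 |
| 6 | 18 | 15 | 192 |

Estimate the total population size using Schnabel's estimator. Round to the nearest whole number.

N ≈ 253

Σ MᵢCᵢ = 0·65 + 65·63 + 113·64 + 148·75 + 181·43 + 192·18 = 0 + 4095 + 7232 + 11100 + 7783 + 3456 = 33666
Σ Rᵢ = 0 + 15 + 29 + 42 + 32 + 15 = 133
N̂ = 33666 / 133 ≈ 253.1 → 253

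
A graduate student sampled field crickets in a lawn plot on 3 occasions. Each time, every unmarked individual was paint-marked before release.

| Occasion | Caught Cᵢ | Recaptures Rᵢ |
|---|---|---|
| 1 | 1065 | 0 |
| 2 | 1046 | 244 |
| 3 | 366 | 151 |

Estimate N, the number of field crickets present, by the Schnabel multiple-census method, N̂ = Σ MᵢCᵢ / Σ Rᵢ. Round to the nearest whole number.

N ≈ 4550

Marked at large before each occasion: Mᵢ = Σⱼ<ᵢ (Cⱼ − Rⱼ) → M1=0, M2=1065, M3=1867
Σ MᵢCᵢ = 0·1065 + 1065·1046 + 1867·366 = 0 + 1113990 + 683322 = 1797312
Σ Rᵢ = 0 + 244 + 151 = 395
N̂ = 1797312 / 395 ≈ 4550.2 → 4550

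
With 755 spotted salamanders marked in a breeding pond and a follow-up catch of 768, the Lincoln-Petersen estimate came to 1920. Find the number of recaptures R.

From N = M·C/R: R = M·C / N = 755·768 / 1920 = 579840 / 1920 = 302.

R = 302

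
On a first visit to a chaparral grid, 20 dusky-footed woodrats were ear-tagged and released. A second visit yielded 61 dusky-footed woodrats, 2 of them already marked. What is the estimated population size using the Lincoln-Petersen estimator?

N = 610

The marked fraction in the recapture sample should equal the marked fraction in the population: 2/61 = 20/N.
N = (20 × 61) / 2 = 1220 / 2 = 610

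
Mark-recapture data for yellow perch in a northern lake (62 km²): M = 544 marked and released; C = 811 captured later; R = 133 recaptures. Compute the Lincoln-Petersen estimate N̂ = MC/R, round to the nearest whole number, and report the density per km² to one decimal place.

N̂ = 544·811/133 = 441184/133 ≈ 3317.2 → 3317
Density = N̂ / area = 3317 / 62 ≈ 53.50 → 53.5 per km²

density ≈ 53.5 yellow perch per km²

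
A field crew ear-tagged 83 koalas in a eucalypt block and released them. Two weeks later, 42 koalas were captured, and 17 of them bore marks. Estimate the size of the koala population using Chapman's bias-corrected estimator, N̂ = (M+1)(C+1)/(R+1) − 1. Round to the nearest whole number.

N ≈ 200

N̂ = (83+1)(42+1)/(17+1) − 1 = 84·43/18 − 1
= 3612/18 − 1 ≈ 200.7 − 1 ≈ 199.7 → 200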